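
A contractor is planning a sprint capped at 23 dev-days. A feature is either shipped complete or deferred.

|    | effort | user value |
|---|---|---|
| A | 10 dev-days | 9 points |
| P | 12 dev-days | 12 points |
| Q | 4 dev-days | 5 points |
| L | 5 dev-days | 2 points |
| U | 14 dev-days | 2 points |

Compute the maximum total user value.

Take A and P: effort 10 + 12 = 22 ≤ 23, user value 9 + 12 = 21.
No other feasible combination does better.

21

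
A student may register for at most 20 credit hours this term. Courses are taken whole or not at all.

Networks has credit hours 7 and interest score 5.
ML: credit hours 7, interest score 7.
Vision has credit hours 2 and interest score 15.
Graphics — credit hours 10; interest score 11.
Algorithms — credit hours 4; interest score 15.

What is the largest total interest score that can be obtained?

Treat it as a binary knapsack problem.
Allowing fractional choices, the relaxed optimum would be about 45.0, but courses are indivisible.
Networks + ML + Vision + Algorithms: credit hours 7 + 7 + 2 + 4 = 20 ≤ 20, interest score 5 + 7 + 15 + 15 = 42.
Vision + Graphics + Algorithms: credit hours 2 + 10 + 4 = 16 ≤ 20, interest score 15 + 11 + 15 = 41.
ML + Vision + Algorithms: credit hours 7 + 2 + 4 = 13 ≤ 20, interest score 7 + 15 + 15 = 37.
Best is Networks, ML, Vision, and Algorithms with total interest score 42.

42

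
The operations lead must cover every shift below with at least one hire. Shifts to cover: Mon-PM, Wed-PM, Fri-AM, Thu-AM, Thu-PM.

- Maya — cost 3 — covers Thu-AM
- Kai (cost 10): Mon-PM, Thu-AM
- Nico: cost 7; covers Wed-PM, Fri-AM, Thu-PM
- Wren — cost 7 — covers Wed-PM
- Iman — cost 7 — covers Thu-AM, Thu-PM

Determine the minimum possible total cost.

This is a weighted set-cover instance.
The greedy cost-per-new-shift heuristic would pick Nico, Maya, and Kai for 20, but a cheaper cover exists.
Choose Kai and Nico: together they cover Mon-PM, Wed-PM, Fri-AM, Thu-AM, Thu-PM — every shift.
Total cost: 10 + 7 = 17.
No cover costs less than 17.

17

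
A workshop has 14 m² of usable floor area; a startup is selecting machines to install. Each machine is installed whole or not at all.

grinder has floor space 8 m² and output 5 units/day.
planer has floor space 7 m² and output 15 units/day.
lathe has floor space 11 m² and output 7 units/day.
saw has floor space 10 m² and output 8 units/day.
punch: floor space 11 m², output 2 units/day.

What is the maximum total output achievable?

15

Allowing fractional choices, the relaxed optimum would be about 20.6, but machines are indivisible.
saw: floor space 10 ≤ 14, output 8.
lathe: floor space 11 ≤ 14, output 7.
planer: floor space 7 ≤ 14, output 15.
Best is planer with total output 15.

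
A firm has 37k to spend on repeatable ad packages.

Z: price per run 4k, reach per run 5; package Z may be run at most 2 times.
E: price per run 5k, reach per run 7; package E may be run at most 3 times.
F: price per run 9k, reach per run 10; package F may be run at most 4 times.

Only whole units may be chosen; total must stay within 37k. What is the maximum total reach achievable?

This is a bounded integer knapsack.
1×Z, 3×E, and 2×F: price 37 ≤ 37, reach 1·5 + 3·7 + 2·10 = 46.
2×E and 3×F: price 37 ≤ 37, reach 2·7 + 3·10 = 44.
Best is 46.

46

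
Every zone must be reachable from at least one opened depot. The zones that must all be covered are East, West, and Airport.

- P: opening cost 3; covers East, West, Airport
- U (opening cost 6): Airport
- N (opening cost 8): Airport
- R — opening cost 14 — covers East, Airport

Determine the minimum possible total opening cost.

P alone covers East, West, Airport — every zone.
Total opening cost: 3.
No cover costs less than 3.

3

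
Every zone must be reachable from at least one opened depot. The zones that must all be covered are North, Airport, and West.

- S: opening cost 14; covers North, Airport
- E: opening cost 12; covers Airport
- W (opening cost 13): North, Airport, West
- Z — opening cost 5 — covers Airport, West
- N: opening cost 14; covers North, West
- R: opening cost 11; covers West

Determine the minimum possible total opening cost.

This is an integer covering problem.
The greedy cost-per-new-zone heuristic would pick Z and W for 18, but a cheaper cover exists.
W alone covers North, Airport, West — every zone.
Total opening cost: 13.
No cover costs less than 13.

13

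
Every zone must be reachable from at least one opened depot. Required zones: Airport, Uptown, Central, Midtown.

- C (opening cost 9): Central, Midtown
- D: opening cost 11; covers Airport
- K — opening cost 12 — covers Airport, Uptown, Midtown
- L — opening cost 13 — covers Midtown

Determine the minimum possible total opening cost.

21

Choose C and K: together they cover Airport, Uptown, Central, Midtown — every zone.
Total opening cost: 9 + 12 = 21.
No cover costs less than 21.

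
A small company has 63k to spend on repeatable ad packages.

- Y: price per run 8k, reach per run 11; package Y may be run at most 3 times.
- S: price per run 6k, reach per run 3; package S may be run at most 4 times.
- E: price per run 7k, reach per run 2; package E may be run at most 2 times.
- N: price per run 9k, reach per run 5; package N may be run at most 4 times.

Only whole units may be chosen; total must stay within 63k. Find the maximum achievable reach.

54

Take 3×Y, 2×S, and 3×N: price 63 ≤ 63, reach 3·11 + 2·3 + 3·5 = 54.
Y has the best ratio (11/8) and is taken to its limit of 3; remaining capacity is filled optimally with the others.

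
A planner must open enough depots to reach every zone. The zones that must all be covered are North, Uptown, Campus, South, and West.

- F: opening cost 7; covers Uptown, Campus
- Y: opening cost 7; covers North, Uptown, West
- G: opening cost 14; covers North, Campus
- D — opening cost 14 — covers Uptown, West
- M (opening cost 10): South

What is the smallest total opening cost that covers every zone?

Choose F, Y, and M: together they cover North, Uptown, Campus, South, West — every zone.
Total opening cost: 7 + 7 + 10 = 24.
No cover costs less than 24.

24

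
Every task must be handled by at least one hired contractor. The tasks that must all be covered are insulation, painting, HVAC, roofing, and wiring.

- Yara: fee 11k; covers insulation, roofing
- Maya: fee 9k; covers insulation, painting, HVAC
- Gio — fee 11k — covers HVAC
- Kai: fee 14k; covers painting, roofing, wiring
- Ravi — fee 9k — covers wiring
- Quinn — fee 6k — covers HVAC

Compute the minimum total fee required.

This is an integer covering problem.
Choose Maya and Kai: together they cover insulation, painting, HVAC, roofing, wiring — every task.
Total fee: 9 + 14 = 23.
No cover costs less than 23.

23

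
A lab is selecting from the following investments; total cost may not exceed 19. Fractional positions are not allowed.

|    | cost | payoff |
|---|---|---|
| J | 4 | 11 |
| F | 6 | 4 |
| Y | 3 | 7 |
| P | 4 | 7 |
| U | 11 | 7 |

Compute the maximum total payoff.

29

J + Y + P: cost 4 + 3 + 4 = 11 ≤ 19, payoff 11 + 7 + 7 = 25.
J + Y + U: cost 4 + 3 + 11 = 18 ≤ 19, payoff 11 + 7 + 7 = 25.
J + F + Y + P: cost 4 + 6 + 3 + 4 = 17 ≤ 19, payoff 11 + 4 + 7 + 7 = 29.
Best is J, F, Y, and P with total payoff 29.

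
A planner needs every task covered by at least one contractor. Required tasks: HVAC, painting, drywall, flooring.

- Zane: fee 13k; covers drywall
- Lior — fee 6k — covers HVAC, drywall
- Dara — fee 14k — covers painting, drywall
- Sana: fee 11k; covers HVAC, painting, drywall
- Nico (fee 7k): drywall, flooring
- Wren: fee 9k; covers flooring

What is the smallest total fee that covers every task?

18

The greedy cost-per-new-task heuristic would pick Lior, Nico, and Sana for 24, but a cheaper cover exists.
Choose Sana and Nico: together they cover HVAC, painting, drywall, flooring — every task.
Total fee: 11 + 7 = 18.
No cover costs less than 18.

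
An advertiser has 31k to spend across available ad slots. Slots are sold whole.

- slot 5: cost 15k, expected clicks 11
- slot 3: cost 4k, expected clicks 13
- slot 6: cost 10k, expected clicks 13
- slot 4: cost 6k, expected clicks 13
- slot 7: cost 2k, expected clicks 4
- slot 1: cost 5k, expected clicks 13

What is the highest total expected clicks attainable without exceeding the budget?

56

This is an integer program with binary decision variables.
Take slot 3, slot 6, slot 4, slot 7, and slot 1: cost 4 + 10 + 6 + 2 + 5 = 27 ≤ 31, expected clicks 13 + 13 + 13 + 4 + 13 = 56.
No other feasible combination does better.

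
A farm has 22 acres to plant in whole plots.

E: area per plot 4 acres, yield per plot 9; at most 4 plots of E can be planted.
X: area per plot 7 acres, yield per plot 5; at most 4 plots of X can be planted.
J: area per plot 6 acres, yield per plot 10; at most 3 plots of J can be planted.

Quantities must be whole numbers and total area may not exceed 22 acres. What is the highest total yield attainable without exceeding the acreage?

E has the best ratio (9/4); taking only E gives at most 4×9 = 36 (stopped by the supply cap of 4).
Mixing does better — 4×E and 1×J: area 22 ≤ 22, yield 4·9 + 1·10 = 46.

46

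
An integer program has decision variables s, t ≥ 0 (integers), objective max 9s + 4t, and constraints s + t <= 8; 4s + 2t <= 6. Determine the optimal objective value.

Relaxing integrality, the LP optimum is 13.50 at (s,t) = (1.5, 0), which is not an integer point.
(s,t)=(1,1): 1·1+1·1=2≤8, 4·1+2·1=6≤6, objective 13.
(s,t)=(1,0): 1·1+1·0=1≤8, 4·1+2·0=4≤6, objective 9.
(s,t)=(0,2): 1·0+1·2=2≤8, 4·0+2·2=4≤6, objective 8.
The best lattice point is (1,1), giving 13.

13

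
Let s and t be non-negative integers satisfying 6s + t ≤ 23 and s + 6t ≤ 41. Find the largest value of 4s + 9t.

62

Relaxing integrality, the LP optimum is 68.43 at (s,t) = (2.77, 6.37), which is not an integer point.
(s,t)=(2,6) is feasible, giving 62.
(s,t)=(1,6) is feasible, giving 58.
(s,t)=(3,5) is feasible, giving 57.
(s,t)=(2,5) is feasible, giving 53.
Maximum is 62 at (s,t)=(2,6).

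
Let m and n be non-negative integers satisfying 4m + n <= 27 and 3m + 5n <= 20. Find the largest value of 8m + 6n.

48

(m,n)=(6,0): 4·6+1·0=24≤27, 3·6+5·0=18≤20, objective 48.
(m,n)=(5,1): 4·5+1·1=21≤27, 3·5+5·1=20≤20, objective 46.
The best lattice point is (6,0), giving 48.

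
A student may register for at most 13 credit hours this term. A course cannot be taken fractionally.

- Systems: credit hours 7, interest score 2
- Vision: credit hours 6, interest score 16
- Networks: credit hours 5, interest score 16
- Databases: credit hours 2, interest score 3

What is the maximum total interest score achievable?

This is a 0-1 knapsack instance.
Vision + Networks + Databases: credit hours 6 + 5 + 2 = 13 ≤ 13, interest score 16 + 16 + 3 = 35.
Vision + Networks: credit hours 6 + 5 = 11 ≤ 13, interest score 16 + 16 = 32.
Networks + Databases: credit hours 5 + 2 = 7 ≤ 13, interest score 16 + 3 = 19.
Best is Vision, Networks, and Databases with total interest score 35.

35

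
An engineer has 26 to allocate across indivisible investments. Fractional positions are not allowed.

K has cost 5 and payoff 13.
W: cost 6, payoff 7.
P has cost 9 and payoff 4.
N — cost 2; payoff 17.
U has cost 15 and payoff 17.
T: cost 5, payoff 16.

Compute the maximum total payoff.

Allowing fractional choices, the relaxed optimum would be about 62.1, but investments are indivisible.
K + P + N + T: cost 5 + 9 + 2 + 5 = 21 ≤ 26, payoff 13 + 4 + 17 + 16 = 50.
N + U + T: cost 2 + 15 + 5 = 22 ≤ 26, payoff 17 + 17 + 16 = 50.
K + W + N + T: cost 5 + 6 + 2 + 5 = 18 ≤ 26, payoff 13 + 7 + 17 + 16 = 53.
Best is K, W, N, and T with total payoff 53.

53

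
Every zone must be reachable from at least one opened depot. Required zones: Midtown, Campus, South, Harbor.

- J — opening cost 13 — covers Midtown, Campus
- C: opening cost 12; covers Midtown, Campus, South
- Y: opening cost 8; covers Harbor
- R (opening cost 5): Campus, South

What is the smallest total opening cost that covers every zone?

20

The greedy cost-per-new-zone heuristic would pick R, Y, and C for 25, but a cheaper cover exists.
Choose C and Y: together they cover Midtown, Campus, South, Harbor — every zone.
Total opening cost: 12 + 8 = 20.
No cover costs less than 20.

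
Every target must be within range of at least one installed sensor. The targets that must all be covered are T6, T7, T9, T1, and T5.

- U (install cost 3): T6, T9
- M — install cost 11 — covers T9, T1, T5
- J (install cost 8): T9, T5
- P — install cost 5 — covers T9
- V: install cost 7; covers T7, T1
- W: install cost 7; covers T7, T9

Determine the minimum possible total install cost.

18

Choose U, J, and V: together they cover T6, T7, T9, T1, T5 — every target.
Total install cost: 3 + 8 + 7 = 18.
No cover costs less than 18.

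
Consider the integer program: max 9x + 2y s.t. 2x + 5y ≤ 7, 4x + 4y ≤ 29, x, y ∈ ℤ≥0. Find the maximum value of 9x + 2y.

27

The continuous relaxation peaks at (3.5, 0) with value 31.50; rounding to a feasible lattice point costs some objective.
(x,y)=(3,0): 2·3+5·0=6≤7, 4·3+4·0=12≤29, objective 27.
(x,y)=(2,0): 2·2+5·0=4≤7, 4·2+4·0=8≤29, objective 18.
No feasible integer point exceeds 27.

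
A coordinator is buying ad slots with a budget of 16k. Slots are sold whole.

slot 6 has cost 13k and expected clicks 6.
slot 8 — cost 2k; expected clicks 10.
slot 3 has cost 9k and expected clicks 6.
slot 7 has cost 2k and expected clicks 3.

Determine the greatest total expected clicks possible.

Take slot 8, slot 3, and slot 7: cost 2 + 9 + 2 = 13 ≤ 16, expected clicks 10 + 6 + 3 = 19.
No other feasible combination does better.

19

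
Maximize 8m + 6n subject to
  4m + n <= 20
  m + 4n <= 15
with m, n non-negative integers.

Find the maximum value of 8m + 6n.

(m,n)=(4,2) is feasible, giving 44.
(m,n)=(3,3) is feasible, giving 42.
The best lattice point is (4,2), giving 44.

44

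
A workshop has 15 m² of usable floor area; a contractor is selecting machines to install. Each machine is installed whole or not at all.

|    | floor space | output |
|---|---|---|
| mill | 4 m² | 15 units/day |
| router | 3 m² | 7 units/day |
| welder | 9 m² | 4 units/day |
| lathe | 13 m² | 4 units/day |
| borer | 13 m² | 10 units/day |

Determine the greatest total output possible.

Treat it as a binary knapsack problem.
Take mill and router: floor space 4 + 3 = 7 ≤ 15, output 15 + 7 = 22.
No other feasible combination does better.

22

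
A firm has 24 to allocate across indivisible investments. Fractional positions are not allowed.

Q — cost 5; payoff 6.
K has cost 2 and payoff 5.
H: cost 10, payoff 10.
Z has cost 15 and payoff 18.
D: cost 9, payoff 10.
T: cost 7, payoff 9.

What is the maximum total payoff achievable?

32

Take K, Z, and T: cost 2 + 15 + 7 = 24 ≤ 24, payoff 5 + 18 + 9 = 32.
No other feasible combination does better.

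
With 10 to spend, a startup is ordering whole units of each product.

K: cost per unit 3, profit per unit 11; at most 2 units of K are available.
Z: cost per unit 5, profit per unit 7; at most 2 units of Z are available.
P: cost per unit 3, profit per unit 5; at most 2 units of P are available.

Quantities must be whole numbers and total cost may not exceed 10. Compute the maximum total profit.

27

Take 2×K and 1×P: cost 9 ≤ 10, profit 2·11 + 1·5 = 27.
K has the best ratio (11/3) and is taken to its limit of 2; remaining capacity is filled optimally with the others.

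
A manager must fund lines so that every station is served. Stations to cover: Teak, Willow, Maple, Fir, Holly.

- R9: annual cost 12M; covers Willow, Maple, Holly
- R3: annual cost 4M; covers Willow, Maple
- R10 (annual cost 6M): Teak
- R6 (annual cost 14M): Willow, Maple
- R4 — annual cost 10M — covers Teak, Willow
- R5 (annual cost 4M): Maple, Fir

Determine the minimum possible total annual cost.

22

This is a weighted set-cover instance.
The greedy cost-per-new-station heuristic would pick R3, R5, R10, and R9 for 26, but a cheaper cover exists.
Choose R9, R10, and R5: together they cover Teak, Willow, Maple, Fir, Holly — every station.
Total annual cost: 12 + 6 + 4 = 22.
No cover costs less than 22.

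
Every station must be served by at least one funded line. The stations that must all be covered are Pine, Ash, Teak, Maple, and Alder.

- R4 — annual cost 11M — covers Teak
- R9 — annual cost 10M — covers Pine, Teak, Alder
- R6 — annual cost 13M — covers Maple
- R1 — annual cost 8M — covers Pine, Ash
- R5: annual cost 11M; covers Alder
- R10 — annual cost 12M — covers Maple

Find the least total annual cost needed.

30

Choose R9, R1, and R10: together they cover Pine, Ash, Teak, Maple, Alder — every station.
Total annual cost: 10 + 8 + 12 = 30.
No cover costs less than 30.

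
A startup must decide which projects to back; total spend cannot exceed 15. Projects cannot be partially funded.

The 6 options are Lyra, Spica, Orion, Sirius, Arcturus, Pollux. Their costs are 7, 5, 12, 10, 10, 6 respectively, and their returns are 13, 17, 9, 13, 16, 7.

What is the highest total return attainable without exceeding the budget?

This is an integer program with binary decision variables.
Take Spica and Arcturus: cost 5 + 10 = 15 ≤ 15, return 17 + 16 = 33.
No other feasible combination does better.

33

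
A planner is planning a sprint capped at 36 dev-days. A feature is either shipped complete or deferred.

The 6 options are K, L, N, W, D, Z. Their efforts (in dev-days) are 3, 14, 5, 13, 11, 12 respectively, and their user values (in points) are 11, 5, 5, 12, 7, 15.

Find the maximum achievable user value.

43

This is an integer program with binary decision variables.
Take K, N, W, and Z: effort 3 + 5 + 13 + 12 = 33 ≤ 36, user value 11 + 5 + 12 + 15 = 43.
No other feasible combination does better.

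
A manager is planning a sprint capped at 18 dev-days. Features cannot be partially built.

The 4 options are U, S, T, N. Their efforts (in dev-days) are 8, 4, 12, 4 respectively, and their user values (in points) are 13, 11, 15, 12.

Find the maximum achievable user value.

T + N: effort 12 + 4 = 16 ≤ 18, user value 15 + 12 = 27.
U + S + N: effort 8 + 4 + 4 = 16 ≤ 18, user value 13 + 11 + 12 = 36.
Best is U, S, and N with total user value 36.

36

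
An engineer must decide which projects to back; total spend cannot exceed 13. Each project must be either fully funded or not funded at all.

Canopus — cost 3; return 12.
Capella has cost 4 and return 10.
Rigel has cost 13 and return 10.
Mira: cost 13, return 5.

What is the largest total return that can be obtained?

22

This is a 0-1 knapsack instance.
Canopus + Capella: cost 3 + 4 = 7 ≤ 13, return 12 + 10 = 22.
Canopus: cost 3 ≤ 13, return 12.
Best is Canopus and Capella with total return 22.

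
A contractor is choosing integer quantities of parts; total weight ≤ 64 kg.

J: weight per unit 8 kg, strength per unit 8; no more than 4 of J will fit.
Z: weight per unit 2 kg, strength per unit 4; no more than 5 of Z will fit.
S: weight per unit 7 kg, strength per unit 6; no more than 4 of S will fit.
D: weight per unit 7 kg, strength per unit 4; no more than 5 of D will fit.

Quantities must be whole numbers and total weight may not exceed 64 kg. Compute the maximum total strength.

70

Take 4×J, 5×Z, and 3×S: weight 63 ≤ 64, strength 4·8 + 5·4 + 3·6 = 70.
Z has the best ratio (4/2) and is taken to its limit of 5; remaining capacity is filled optimally with the others.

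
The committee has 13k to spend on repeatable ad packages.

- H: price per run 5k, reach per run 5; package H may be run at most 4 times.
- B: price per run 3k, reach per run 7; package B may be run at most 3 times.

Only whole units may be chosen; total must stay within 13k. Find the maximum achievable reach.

21

3×B: price 9 ≤ 13, reach 3·7 = 21.
1×H and 2×B: price 11 ≤ 13, reach 1·5 + 2·7 = 19.
Best is 21.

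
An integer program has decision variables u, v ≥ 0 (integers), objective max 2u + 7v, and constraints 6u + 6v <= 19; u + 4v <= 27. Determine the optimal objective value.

The continuous relaxation peaks at (0, 3.17) with value 22.17; rounding to a feasible lattice point costs some objective.
(u,v)=(0,3): 6·0+6·3=18≤19, 1·0+4·3=12≤27, objective 21.
(u,v)=(1,2): 6·1+6·2=18≤19, 1·1+4·2=9≤27, objective 16.
(u,v)=(0,2): 6·0+6·2=12≤19, 1·0+4·2=8≤27, objective 14.
No feasible integer point exceeds 21.

21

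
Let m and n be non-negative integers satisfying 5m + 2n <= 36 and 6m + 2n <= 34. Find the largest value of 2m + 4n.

68

(m,n)=(0,17): 5·0+2·17=34≤36, 6·0+2·17=34≤34, objective 68.
(m,n)=(0,16): 5·0+2·16=32≤36, 6·0+2·16=32≤34, objective 64.
The best lattice point is (0,17), giving 68.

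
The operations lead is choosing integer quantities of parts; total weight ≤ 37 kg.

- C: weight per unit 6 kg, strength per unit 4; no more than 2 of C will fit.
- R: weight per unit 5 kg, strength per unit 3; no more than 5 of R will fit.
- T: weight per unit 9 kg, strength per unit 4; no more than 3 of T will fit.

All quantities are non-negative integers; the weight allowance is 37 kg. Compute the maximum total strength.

23

C has the best ratio (4/6); taking only C gives at most 2×4 = 8 (stopped by the supply cap of 2).
Mixing does better — 2×C and 5×R: weight 37 ≤ 37, strength 2·4 + 5·3 = 23.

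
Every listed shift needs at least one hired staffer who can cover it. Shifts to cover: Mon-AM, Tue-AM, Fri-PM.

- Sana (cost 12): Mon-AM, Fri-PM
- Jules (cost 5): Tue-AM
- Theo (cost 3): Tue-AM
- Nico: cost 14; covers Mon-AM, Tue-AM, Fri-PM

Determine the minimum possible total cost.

14

This is an integer covering problem.
The greedy cost-per-new-shift heuristic would pick Theo and Sana for 15, but a cheaper cover exists.
Nico alone covers Mon-AM, Tue-AM, Fri-PM — every shift.
Total cost: 14.
No cover costs less than 14.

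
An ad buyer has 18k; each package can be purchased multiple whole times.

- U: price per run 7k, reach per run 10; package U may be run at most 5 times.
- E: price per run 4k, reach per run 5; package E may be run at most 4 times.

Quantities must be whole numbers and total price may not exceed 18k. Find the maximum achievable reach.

Take 2×U and 1×E: price 18 ≤ 18, reach 2·10 + 1·5 = 25.
No other integer combination yields more.

25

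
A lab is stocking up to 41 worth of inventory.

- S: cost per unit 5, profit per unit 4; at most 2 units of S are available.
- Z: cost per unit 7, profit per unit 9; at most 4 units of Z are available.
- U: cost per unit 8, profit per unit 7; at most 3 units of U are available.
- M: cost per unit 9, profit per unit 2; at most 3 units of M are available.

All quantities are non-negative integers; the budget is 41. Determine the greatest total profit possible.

47

Z has the best ratio (9/7); taking only Z gives at most 4×9 = 36 (stopped by the supply cap of 4).
Mixing does better — 1×S, 4×Z, and 1×U: cost 41 ≤ 41, profit 1·4 + 4·9 + 1·7 = 47.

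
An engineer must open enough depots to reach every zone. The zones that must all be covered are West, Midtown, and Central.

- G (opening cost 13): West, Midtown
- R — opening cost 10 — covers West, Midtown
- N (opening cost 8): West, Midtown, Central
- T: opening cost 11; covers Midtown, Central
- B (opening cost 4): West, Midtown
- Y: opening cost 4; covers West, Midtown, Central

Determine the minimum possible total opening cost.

4

Y alone covers West, Midtown, Central — every zone.
Total opening cost: 4.
No cover costs less than 4.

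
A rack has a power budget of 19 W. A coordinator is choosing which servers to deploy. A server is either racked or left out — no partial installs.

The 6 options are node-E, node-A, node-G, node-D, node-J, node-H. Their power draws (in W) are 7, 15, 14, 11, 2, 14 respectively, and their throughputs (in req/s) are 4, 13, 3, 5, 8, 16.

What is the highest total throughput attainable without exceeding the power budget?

24

This is an integer program with binary decision variables.
Take node-J and node-H: power draw 2 + 14 = 16 ≤ 19, throughput 8 + 16 = 24.
No other feasible combination does better.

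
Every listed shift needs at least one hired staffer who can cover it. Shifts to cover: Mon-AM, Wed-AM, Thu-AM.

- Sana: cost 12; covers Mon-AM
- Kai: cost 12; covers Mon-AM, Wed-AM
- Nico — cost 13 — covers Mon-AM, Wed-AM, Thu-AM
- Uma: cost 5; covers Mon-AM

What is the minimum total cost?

13

Nico alone covers Mon-AM, Wed-AM, Thu-AM — every shift.
Total cost: 13.
No cover costs less than 13.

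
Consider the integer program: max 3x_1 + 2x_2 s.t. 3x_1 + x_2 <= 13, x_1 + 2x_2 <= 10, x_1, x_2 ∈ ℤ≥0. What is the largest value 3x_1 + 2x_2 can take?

15

Relaxing integrality, the LP optimum is 16.40 at (x_1,x_2) = (3.2, 3.4), which is not an integer point.
(x_1,x_2)=(3,3): 3·3+1·3=12≤13, 1·3+2·3=9≤10, objective 15.
(x_1,x_2)=(2,4): 3·2+1·4=10≤13, 1·2+2·4=10≤10, objective 14.
(x_1,x_2)=(3,2): 3·3+1·2=11≤13, 1·3+2·2=7≤10, objective 13.
No feasible integer point exceeds 15.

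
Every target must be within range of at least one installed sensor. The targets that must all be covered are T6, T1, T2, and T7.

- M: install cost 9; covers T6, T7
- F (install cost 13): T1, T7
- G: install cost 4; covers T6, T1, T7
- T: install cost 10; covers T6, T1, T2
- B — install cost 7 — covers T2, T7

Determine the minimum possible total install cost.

Choose G and B: together they cover T6, T1, T2, T7 — every target.
Total install cost: 4 + 7 = 11.
No cover costs less than 11.

11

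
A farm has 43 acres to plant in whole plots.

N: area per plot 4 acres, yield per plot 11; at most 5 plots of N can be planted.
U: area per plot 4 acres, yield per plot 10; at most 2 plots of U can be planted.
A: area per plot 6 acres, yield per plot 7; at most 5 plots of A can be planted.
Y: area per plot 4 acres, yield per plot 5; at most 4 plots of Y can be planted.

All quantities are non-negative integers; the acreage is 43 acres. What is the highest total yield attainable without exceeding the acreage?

N has the best ratio (11/4); taking only N gives at most 5×11 = 55 (stopped by the supply cap of 5).
Mixing does better — 5×N, 2×U, 1×A, and 2×Y: area 42 ≤ 43, yield 5·11 + 2·10 + 1·7 + 2·5 = 92.

92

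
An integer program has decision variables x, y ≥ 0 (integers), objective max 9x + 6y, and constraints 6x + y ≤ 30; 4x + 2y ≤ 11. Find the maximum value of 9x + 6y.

30

The continuous relaxation peaks at (0, 5.5) with value 33.00; rounding to a feasible lattice point costs some objective.
(x,y)=(0,5) is feasible, giving 30.
(x,y)=(0,4) is feasible, giving 24.
No feasible integer point exceeds 30.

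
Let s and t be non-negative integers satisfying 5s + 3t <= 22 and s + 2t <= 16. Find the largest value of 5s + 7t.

(s,t)=(0,7): 5·0+3·7=21≤22, 1·0+2·7=14≤16, objective 49.
(s,t)=(0,6): 5·0+3·6=18≤22, 1·0+2·6=12≤16, objective 42.
The best lattice point is (0,7), giving 49.

49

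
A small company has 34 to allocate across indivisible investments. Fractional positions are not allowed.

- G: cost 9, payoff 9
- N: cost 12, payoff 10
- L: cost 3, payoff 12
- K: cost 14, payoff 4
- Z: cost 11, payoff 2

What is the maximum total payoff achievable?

G + N + L: cost 9 + 12 + 3 = 24 ≤ 34, payoff 9 + 10 + 12 = 31.
N + L + K: cost 12 + 3 + 14 = 29 ≤ 34, payoff 10 + 12 + 4 = 26.
G + L + K: cost 9 + 3 + 14 = 26 ≤ 34, payoff 9 + 12 + 4 = 25.
Best is G, N, and L with total payoff 31.

31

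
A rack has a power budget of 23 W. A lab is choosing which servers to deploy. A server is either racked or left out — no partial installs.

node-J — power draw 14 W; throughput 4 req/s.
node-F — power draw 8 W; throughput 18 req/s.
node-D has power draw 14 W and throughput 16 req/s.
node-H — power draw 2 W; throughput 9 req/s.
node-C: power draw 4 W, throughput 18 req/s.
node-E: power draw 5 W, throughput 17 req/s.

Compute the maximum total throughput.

node-F + node-C + node-E: power draw 8 + 4 + 5 = 17 ≤ 23, throughput 18 + 18 + 17 = 53.
node-F + node-H + node-C + node-E: power draw 8 + 2 + 4 + 5 = 19 ≤ 23, throughput 18 + 9 + 18 + 17 = 62.
Best is node-F, node-H, node-C, and node-E with total throughput 62.

62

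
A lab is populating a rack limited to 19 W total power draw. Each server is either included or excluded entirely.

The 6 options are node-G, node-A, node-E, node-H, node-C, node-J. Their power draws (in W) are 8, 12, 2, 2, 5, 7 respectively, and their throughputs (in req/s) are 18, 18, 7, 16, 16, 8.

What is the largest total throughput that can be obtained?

57

This is a 0-1 knapsack instance.
Allowing fractional choices, the relaxed optimum would be about 60.0, but servers are indivisible.
node-G + node-E + node-H + node-C: power draw 8 + 2 + 2 + 5 = 17 ≤ 19, throughput 18 + 7 + 16 + 16 = 57.
node-G + node-H + node-C: power draw 8 + 2 + 5 = 15 ≤ 19, throughput 18 + 16 + 16 = 50.
Best is node-G, node-E, node-H, and node-C with total throughput 57.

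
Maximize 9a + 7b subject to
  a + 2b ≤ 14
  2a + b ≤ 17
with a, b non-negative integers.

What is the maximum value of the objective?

The continuous relaxation peaks at (6.67, 3.67) with value 85.67; rounding to a feasible lattice point costs some objective.
(a,b)=(7,3): 1·7+2·3=13≤14, 2·7+1·3=17≤17, objective 84.
(a,b)=(6,4): 1·6+2·4=14≤14, 2·6+1·4=16≤17, objective 82.
(a,b)=(7,2): 1·7+2·2=11≤14, 2·7+1·2=16≤17, objective 77.
(a,b)=(6,3): 1·6+2·3=12≤14, 2·6+1·3=15≤17, objective 75.
Maximum is 84 at (a,b)=(7,3).

84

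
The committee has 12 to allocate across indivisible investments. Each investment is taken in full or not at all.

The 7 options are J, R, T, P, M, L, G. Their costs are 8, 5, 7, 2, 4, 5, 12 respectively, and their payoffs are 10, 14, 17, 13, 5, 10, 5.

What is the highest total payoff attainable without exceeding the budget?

This is an integer program with binary decision variables.
Allowing fractional choices, the relaxed optimum would be about 39.1, but investments are indivisible.
R + P + M: cost 5 + 2 + 4 = 11 ≤ 12, payoff 14 + 13 + 5 = 32.
R + T: cost 5 + 7 = 12 ≤ 12, payoff 14 + 17 = 31.
R + P + L: cost 5 + 2 + 5 = 12 ≤ 12, payoff 14 + 13 + 10 = 37.
Best is R, P, and L with total payoff 37.

37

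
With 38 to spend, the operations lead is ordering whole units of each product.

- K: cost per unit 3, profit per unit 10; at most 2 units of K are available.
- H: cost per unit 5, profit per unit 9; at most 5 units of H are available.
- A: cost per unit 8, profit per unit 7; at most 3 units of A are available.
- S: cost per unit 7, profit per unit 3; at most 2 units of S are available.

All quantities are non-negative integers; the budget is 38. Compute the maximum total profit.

This is a bounded integer knapsack.
K has the best ratio (10/3); taking only K gives at most 2×10 = 20 (stopped by the supply cap of 2).
Mixing does better — 2×K, 5×H, and 1×S: cost 38 ≤ 38, profit 2·10 + 5·9 + 1·3 = 68.

68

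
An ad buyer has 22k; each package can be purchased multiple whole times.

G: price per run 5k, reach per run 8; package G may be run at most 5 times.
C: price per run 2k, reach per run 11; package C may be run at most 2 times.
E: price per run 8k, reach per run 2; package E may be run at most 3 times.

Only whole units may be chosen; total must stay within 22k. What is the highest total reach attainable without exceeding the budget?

This is a bounded integer knapsack.
C has the best ratio (11/2); taking only C gives at most 2×11 = 22 (stopped by the supply cap of 2).
Mixing does better — 3×G and 2×C: price 19 ≤ 22, reach 3·8 + 2·11 = 46.

46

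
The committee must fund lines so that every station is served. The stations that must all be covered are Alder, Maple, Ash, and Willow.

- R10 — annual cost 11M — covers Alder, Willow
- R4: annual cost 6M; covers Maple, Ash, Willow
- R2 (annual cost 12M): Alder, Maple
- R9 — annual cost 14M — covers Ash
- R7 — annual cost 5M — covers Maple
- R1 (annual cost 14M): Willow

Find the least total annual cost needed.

17

This is a weighted set-cover instance.
Choose R10 and R4: together they cover Alder, Maple, Ash, Willow — every station.
Total annual cost: 11 + 6 = 17.
No cover costs less than 17.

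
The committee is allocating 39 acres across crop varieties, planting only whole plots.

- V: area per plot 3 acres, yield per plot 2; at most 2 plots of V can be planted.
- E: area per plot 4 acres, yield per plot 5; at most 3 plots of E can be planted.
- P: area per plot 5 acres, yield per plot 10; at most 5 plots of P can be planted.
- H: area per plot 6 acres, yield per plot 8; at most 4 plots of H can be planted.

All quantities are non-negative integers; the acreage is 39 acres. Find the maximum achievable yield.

68

P has the best ratio (10/5); taking only P gives at most 5×10 = 50 (stopped by the supply cap of 5).
Mixing does better — 2×E, 5×P, and 1×H: area 39 ≤ 39, yield 2·5 + 5·10 + 1·8 = 68.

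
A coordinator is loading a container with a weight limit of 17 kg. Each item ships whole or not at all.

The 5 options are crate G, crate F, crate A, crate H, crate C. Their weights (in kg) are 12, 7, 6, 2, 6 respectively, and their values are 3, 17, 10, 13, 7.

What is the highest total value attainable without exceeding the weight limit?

40

Allowing fractional choices, the relaxed optimum would be about 42.3, but items are indivisible.
crate F + crate A + crate H: weight 7 + 6 + 2 = 15 ≤ 17, value 17 + 10 + 13 = 40.
crate F + crate H: weight 7 + 2 = 9 ≤ 17, value 17 + 13 = 30.
crate F + crate H + crate C: weight 7 + 2 + 6 = 15 ≤ 17, value 17 + 13 + 7 = 37.
Best is crate F, crate A, and crate H with total value 40.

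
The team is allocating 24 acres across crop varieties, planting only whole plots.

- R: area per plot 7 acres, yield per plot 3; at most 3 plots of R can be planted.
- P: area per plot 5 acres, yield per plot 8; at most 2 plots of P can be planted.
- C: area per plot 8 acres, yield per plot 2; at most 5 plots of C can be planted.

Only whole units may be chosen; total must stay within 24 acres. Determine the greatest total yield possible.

P has the best ratio (8/5); taking only P gives at most 2×8 = 16 (stopped by the supply cap of 2).
Mixing does better — 2×R and 2×P: area 24 ≤ 24, yield 2·3 + 2·8 = 22.

22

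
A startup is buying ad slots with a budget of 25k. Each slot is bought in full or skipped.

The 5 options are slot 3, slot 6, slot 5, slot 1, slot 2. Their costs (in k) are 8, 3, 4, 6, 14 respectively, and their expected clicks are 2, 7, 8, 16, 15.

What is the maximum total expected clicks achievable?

Allowing fractional choices, the relaxed optimum would be about 43.9, but ad slots are indivisible.
slot 6 + slot 1 + slot 2: cost 3 + 6 + 14 = 23 ≤ 25, expected clicks 7 + 16 + 15 = 38.
slot 3 + slot 6 + slot 5 + slot 1: cost 8 + 3 + 4 + 6 = 21 ≤ 25, expected clicks 2 + 7 + 8 + 16 = 33.
slot 5 + slot 1 + slot 2: cost 4 + 6 + 14 = 24 ≤ 25, expected clicks 8 + 16 + 15 = 39.
Best is slot 5, slot 1, and slot 2 with total expected clicks 39.

39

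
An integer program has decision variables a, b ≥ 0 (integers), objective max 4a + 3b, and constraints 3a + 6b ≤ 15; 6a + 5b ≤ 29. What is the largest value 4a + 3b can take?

16

The continuous relaxation peaks at (4.83, 0) with value 19.33; rounding to a feasible lattice point costs some objective.
(a,b)=(4,0): 3·4+6·0=12≤15, 6·4+5·0=24≤29, objective 16.
(a,b)=(3,1): 3·3+6·1=15≤15, 6·3+5·1=23≤29, objective 15.
(a,b)=(3,0): 3·3+6·0=9≤15, 6·3+5·0=18≤29, objective 12.
The best lattice point is (4,0), giving 16.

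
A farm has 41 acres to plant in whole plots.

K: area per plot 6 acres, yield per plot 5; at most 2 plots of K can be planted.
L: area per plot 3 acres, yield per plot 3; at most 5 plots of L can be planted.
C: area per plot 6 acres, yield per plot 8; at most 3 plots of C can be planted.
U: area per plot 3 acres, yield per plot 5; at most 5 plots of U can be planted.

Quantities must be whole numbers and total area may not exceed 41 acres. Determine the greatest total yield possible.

This is a bounded integer knapsack.
U has the best ratio (5/3); taking only U gives at most 5×5 = 25 (stopped by the supply cap of 5).
Mixing does better — 2×L, 3×C, and 5×U: area 39 ≤ 41, yield 2·3 + 3·8 + 5·5 = 55.

55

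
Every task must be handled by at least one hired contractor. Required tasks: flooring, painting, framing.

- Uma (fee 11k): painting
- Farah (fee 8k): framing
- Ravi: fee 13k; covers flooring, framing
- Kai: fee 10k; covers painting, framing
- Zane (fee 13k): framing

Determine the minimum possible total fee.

23

Choose Ravi and Kai: together they cover flooring, painting, framing — every task.
Total fee: 13 + 10 = 23.
No cover costs less than 23.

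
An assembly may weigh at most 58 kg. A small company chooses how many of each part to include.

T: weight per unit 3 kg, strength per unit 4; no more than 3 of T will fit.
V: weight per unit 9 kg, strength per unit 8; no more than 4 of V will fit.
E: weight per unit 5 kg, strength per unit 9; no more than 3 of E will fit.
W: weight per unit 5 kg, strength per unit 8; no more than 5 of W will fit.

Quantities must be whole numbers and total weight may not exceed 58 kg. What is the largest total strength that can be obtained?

87

2×V, 3×E, and 5×W: weight 58 ≤ 58, strength 2·8 + 3·9 + 5·8 = 83.
3×T, 1×V, 3×E, and 5×W: weight 58 ≤ 58, strength 3·4 + 1·8 + 3·9 + 5·8 = 87.
Best is 87.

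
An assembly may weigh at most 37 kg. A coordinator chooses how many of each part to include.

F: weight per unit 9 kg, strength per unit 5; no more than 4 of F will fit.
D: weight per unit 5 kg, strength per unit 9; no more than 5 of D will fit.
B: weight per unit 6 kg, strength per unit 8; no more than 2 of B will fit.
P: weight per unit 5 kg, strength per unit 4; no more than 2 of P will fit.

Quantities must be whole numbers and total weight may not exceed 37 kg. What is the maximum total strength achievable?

61

5×D, 1×B, and 1×P: weight 36 ≤ 37, strength 5·9 + 1·8 + 1·4 = 57.
5×D and 2×B: weight 37 ≤ 37, strength 5·9 + 2·8 = 61.
Best is 61.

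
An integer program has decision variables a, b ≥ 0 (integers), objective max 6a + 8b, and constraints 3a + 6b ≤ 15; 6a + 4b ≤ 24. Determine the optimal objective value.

(a,b)=(3,1): 3·3+6·1=15≤15, 6·3+4·1=22≤24, objective 26.
(a,b)=(4,0): 3·4+6·0=12≤15, 6·4+4·0=24≤24, objective 24.
No feasible integer point exceeds 26.

26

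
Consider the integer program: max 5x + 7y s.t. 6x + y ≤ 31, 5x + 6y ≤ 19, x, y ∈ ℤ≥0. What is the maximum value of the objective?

(x,y)=(0,3): 6·0+1·3=3≤31, 5·0+6·3=18≤19, objective 21.
(x,y)=(1,2): 6·1+1·2=8≤31, 5·1+6·2=17≤19, objective 19.
(x,y)=(0,2): 6·0+1·2=2≤31, 5·0+6·2=12≤19, objective 14.
No feasible integer point exceeds 21.

21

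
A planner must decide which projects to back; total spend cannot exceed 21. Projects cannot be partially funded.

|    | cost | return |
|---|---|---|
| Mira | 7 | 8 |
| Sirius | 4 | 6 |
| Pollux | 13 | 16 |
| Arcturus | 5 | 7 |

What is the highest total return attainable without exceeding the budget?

Allowing fractional choices, the relaxed optimum would be about 27.8, but projects are indivisible.
Mira + Pollux: cost 7 + 13 = 20 ≤ 21, return 8 + 16 = 24.
Sirius + Pollux: cost 4 + 13 = 17 ≤ 21, return 6 + 16 = 22.
Pollux + Arcturus: cost 13 + 5 = 18 ≤ 21, return 16 + 7 = 23.
Best is Mira and Pollux with total return 24.

24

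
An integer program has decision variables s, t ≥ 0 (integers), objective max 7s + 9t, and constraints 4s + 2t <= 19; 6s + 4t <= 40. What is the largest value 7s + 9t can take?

(s,t)=(0,9): 4·0+2·9=18≤19, 6·0+4·9=36≤40, objective 81.
(s,t)=(0,8): 4·0+2·8=16≤19, 6·0+4·8=32≤40, objective 72.
Maximum is 81 at (s,t)=(0,9).

81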